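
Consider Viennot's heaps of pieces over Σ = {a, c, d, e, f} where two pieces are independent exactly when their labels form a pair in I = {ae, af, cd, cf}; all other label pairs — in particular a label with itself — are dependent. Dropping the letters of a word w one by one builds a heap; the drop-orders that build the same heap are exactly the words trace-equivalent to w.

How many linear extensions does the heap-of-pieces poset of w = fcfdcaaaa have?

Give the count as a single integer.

10

piece 0:f — minimal
piece 1:c — minimal
piece 2:f rests on {0:f}
piece 3:d rests on {2:f}
piece 4:c rests on {1:c}
piece 5:a rests on {3:d, 4:c}
piece 6:a rests on {5:a}
piece 7:a rests on {6:a}
piece 8:a rests on {7:a}
minimal pieces: {0:f, 1:c}
ways to finish when only these pieces remain (= sum over removing one remaining piece with nothing left below it):
  1 left: {8}→1
  2 left: {7,8}→1
  3 left: {6,7,8}→1
  4 left: {5,6,7,8}→1
  5 left: {3,5,6,7,8}→1  {4,5,6,7,8}→1
  6 left: {1,4,5,6,7,8}→1  {2,3,5,6,7,8}→1  {3,4,5,6,7,8}→2
  7 left: {0,2,3,5,6,7,8}→1  {1,3,4,5,6,7,8}→3  {2,3,4,5,6,7,8}→3
  placing 0:f first → 6 extensions
  placing 1:c first → 4 extensions
total linear extensions = 10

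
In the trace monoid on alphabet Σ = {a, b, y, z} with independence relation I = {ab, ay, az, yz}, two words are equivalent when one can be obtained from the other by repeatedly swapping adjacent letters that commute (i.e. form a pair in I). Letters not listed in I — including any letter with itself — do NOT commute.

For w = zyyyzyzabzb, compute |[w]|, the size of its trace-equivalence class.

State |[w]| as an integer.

drop 0:z onto floor
drop 1:y onto floor
drop 2:y onto {1:y}
drop 3:y onto {2:y}
drop 4:z onto {0:z}
drop 5:y onto {3:y}
drop 6:z onto {4:z}
drop 7:a onto floor
drop 8:b onto {5:y, 6:z}
drop 9:z onto {8:b}
drop 10:b onto {9:z}
ground layer = {0:z, 1:y, 7:a}
drop-orders for the pieces not yet dropped (sum over which currently-grounded one goes next):
  1 to go: {7} 1  {10} 1
  2 to go: {7,10} 2  {9,10} 1
  3 to go: {7,9,10} 3  {8,9,10} 1
  4 to go: {5,8,9,10} 1  {6,8,9,10} 1  {7,8,9,10} 4
  5 to go: {3,5,8,9,10} 1  {4,6,8,9,10} 1  {5,6,8,9,10} 2  {5,7,8,9,10} 5  {6,7,8,9,10} 5
  6 to go: {0,4,6,8,9,10} 1  {2,3,5,8,9,10} 1  {3,5,6,8,9,10} 3  {3,5,7,8,9,10} 6  {4,5,6,8,9,10} 3  {4,6,7,8,9,10} 6  {5,6,7,8,9,10} 12
  7 to go: {0,4,5,6,8,9,10} 4  {0,4,6,7,8,9,10} 7  {1,2,3,5,8,9,10} 1  {2,3,5,6,8,9,10} 4  {2,3,5,7,8,9,10} 7  {3,4,5,6,8,9,10} 6  {3,5,6,7,8,9,10} 21  {4,5,6,7,8,9,10} 21
  8 to go: {0,3,4,5,6,8,9,10} 10  {0,4,5,6,7,8,9,10} 32  {1,2,3,5,6,8,9,10} 5  {1,2,3,5,7,8,9,10} 8  {2,3,4,5,6,8,9,10} 10  {2,3,5,6,7,8,9,10} 32  {3,4,5,6,7,8,9,10} 48
  9 to go: {0,2,3,4,5,6,8,9,10} 20  {0,3,4,5,6,7,8,9,10} 90  {1,2,3,4,5,6,8,9,10} 15  {1,2,3,5,6,7,8,9,10} 45  {2,3,4,5,6,7,8,9,10} 90
  if 0:z drops first: 150 orders
  if 1:y drops first: 200 orders
  if 7:a drops first: 35 orders
heap linearizations: 385

385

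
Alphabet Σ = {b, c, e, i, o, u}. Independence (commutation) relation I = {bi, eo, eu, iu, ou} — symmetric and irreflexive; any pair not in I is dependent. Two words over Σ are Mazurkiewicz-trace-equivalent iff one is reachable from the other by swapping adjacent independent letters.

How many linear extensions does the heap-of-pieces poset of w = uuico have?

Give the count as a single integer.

piece 0:u — minimal
piece 1:u rests on {0:u}
piece 2:i — minimal
piece 3:c rests on {1:u, 2:i}
piece 4:o rests on {3:c}
minimal pieces: {0:u, 2:i}
ways to finish when only these pieces remain (= sum over removing one remaining piece with nothing left below it):
  1 left: {4}→1
  2 left: {3,4}→1
  3 left: {1,3,4}→1  {2,3,4}→1
  placing 0:u first → 2 extensions
  placing 2:i first → 1 extensions
total linear extensions = 3

3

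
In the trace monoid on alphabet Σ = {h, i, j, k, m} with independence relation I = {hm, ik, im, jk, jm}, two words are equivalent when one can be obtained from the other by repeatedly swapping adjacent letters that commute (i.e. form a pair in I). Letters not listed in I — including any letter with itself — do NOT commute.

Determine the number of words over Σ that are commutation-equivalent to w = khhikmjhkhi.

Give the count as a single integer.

9

drop 0:k onto floor
drop 1:h onto {0:k}
drop 2:h onto {1:h}
drop 3:i onto {2:h}
drop 4:k onto {2:h}
drop 5:m onto {4:k}
drop 6:j onto {3:i}
drop 7:h onto {4:k, 6:j}
drop 8:k onto {5:m, 7:h}
drop 9:h onto {8:k}
drop 10:i onto {9:h}
ground layer = {0:k}
drop-orders for the pieces not yet dropped (sum over which currently-grounded one goes next):
  1 to go: {10} 1
  2 to go: {9,10} 1
  3 to go: {8,9,10} 1
  4 to go: {5,8,9,10} 1  {7,8,9,10} 1
  5 to go: {5,7,8,9,10} 2  {6,7,8,9,10} 1
  6 to go: {3,6,7,8,9,10} 1  {4,5,7,8,9,10} 2  {5,6,7,8,9,10} 3
  7 to go: {3,5,6,7,8,9,10} 4  {4,5,6,7,8,9,10} 5
  8 to go: {3,4,5,6,7,8,9,10} 9
  9 to go: {2,3,4,5,6,7,8,9,10} 9
  if 0:k drops first: 9 orders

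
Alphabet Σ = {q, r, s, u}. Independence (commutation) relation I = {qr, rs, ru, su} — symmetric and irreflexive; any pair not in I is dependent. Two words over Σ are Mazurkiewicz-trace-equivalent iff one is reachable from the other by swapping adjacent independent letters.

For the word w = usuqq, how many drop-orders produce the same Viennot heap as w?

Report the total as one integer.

#0=u has no predecessor
#1=s has no predecessor
#2=u depends on [0:u]
#3=q depends on [1:s, 2:u]
#4=q depends on [3:q]
sources: [0:u, 1:s]
N(rest) = Σ N(rest − s) over sources s of rest; N(one piece) = 1:
  size 1 → [4]=1
  size 2 → [3,4]=1
  size 3 → [1,3,4]=1  [2,3,4]=1
  first=0(u) contributes 2
  first=1(s) contributes 1
|[w]| = 3

3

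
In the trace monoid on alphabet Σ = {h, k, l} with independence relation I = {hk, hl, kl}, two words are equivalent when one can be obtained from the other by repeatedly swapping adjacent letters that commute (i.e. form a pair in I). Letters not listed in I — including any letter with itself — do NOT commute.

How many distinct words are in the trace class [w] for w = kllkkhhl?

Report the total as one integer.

0(k) covers ∅
1(l) covers ∅
2(l) covers 1:l
3(k) covers 0:k
4(k) covers 3:k
5(h) covers ∅
6(h) covers 5:h
7(l) covers 2:l
floor of heap: 0:k, 1:l, 5:h
completions by unplaced set U, small U first (add the entries for U minus each lowest piece of U):
  |U|=1: {4}:1  {6}:1  {7}:1
  |U|=2: {2,7}:1  {3,4}:1  {4,6}:2  {4,7}:2  {5,6}:1  {6,7}:2
  |U|=3: {0,3,4}:1  {1,2,7}:1  {2,4,7}:3  {2,6,7}:3  {3,4,6}:3  {3,4,7}:3  {4,5,6}:3  {4,6,7}:6  {5,6,7}:3
  |U|=4: {0,3,4,6}:4  {0,3,4,7}:4  {1,2,4,7}:4  {1,2,6,7}:4  {2,3,4,7}:6  {2,4,6,7}:12  {2,5,6,7}:6  {3,4,5,6}:6  {3,4,6,7}:12  {4,5,6,7}:12
  |U|=5: {0,2,3,4,7}:10  {0,3,4,5,6}:10  {0,3,4,6,7}:20  {1,2,3,4,7}:10  {1,2,4,6,7}:20  {1,2,5,6,7}:10  {2,3,4,6,7}:30  {2,4,5,6,7}:30  {3,4,5,6,7}:30
  |U|=6: {0,1,2,3,4,7}:20  {0,2,3,4,6,7}:60  {0,3,4,5,6,7}:60  {1,2,3,4,6,7}:60  {1,2,4,5,6,7}:60  {2,3,4,5,6,7}:90
  start at 0(k): 210
  start at 1(l): 210
  start at 5(h): 140
sum over floor = 560

560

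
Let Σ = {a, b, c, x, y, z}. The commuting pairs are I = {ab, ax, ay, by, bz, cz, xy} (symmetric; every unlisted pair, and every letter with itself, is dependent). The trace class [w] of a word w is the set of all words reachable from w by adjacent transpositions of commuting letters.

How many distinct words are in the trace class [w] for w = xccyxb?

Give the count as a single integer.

3

0(x) covers ∅
1(c) covers 0:x
2(c) covers 1:c
3(y) covers 2:c
4(x) covers 2:c
5(b) covers 4:x
floor of heap: 0:x
completions by unplaced set U, small U first (add the entries for U minus each lowest piece of U):
  |U|=1: {3}:1  {5}:1
  |U|=2: {3,5}:2  {4,5}:1
  |U|=3: {3,4,5}:3
  |U|=4: {2,3,4,5}:3
  start at 0(x): 3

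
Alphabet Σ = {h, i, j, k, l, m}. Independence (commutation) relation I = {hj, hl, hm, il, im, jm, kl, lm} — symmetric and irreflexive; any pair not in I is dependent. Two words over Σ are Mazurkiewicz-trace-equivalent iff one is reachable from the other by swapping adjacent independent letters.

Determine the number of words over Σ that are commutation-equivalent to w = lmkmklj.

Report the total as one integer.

15

#0=l has no predecessor
#1=m has no predecessor
#2=k depends on [1:m]
#3=m depends on [2:k]
#4=k depends on [3:m]
#5=l depends on [0:l]
#6=j depends on [4:k, 5:l]
sources: [0:l, 1:m]
N(rest) = Σ N(rest − s) over sources s of rest; N(one piece) = 1:
  size 1 → [6]=1
  size 2 → [4,6]=1  [5,6]=1
  size 3 → [0,5,6]=1  [3,4,6]=1  [4,5,6]=2
  size 4 → [0,4,5,6]=3  [2,3,4,6]=1  [3,4,5,6]=3
  size 5 → [0,3,4,5,6]=6  [1,2,3,4,6]=1  [2,3,4,5,6]=4
  first=0(l) contributes 5
  first=1(m) contributes 10
|[w]| = 15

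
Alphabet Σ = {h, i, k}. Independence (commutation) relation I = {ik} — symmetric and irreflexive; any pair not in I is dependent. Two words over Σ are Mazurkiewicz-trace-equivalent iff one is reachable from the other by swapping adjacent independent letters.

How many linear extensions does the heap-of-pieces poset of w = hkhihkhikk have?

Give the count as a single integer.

3

0(h) covers ∅
1(k) covers 0:h
2(h) covers 1:k
3(i) covers 2:h
4(h) covers 3:i
5(k) covers 4:h
6(h) covers 5:k
7(i) covers 6:h
8(k) covers 6:h
9(k) covers 8:k
floor of heap: 0:h
completions by unplaced set U, small U first (add the entries for U minus each lowest piece of U):
  |U|=1: {7}:1  {9}:1
  |U|=2: {7,9}:2  {8,9}:1
  |U|=3: {7,8,9}:3
  |U|=4: {6,7,8,9}:3
  |U|=5: {5,6,7,8,9}:3
  |U|=6: {4,5,6,7,8,9}:3
  |U|=7: {3,4,5,6,7,8,9}:3
  |U|=8: {2,3,4,5,6,7,8,9}:3
  start at 0(h): 3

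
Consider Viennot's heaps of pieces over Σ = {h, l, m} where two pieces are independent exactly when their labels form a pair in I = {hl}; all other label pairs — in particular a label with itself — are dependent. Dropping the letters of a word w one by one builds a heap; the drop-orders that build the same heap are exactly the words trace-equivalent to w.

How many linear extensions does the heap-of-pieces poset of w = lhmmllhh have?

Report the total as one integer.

piece 0:l — minimal
piece 1:h — minimal
piece 2:m rests on {0:l, 1:h}
piece 3:m rests on {2:m}
piece 4:l rests on {3:m}
piece 5:l rests on {4:l}
piece 6:h rests on {3:m}
piece 7:h rests on {6:h}
minimal pieces: {0:l, 1:h}
ways to finish when only these pieces remain (= sum over removing one remaining piece with nothing left below it):
  1 left: {5}→1  {7}→1
  2 left: {4,5}→1  {5,7}→2  {6,7}→1
  3 left: {4,5,7}→3  {5,6,7}→3
  4 left: {4,5,6,7}→6
  5 left: {3,4,5,6,7}→6
  6 left: {2,3,4,5,6,7}→6
  placing 0:l first → 6 extensions
  placing 1:h first → 6 extensions
total linear extensions = 12

12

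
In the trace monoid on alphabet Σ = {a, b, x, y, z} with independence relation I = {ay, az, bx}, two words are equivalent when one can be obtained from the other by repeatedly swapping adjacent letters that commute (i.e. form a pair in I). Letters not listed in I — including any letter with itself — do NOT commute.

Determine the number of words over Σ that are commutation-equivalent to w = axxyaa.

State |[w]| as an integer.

#0=a has no predecessor
#1=x depends on [0:a]
#2=x depends on [1:x]
#3=y depends on [2:x]
#4=a depends on [2:x]
#5=a depends on [4:a]
sources: [0:a]
N(rest) = Σ N(rest − s) over sources s of rest; N(one piece) = 1:
  size 1 → [3]=1  [5]=1
  size 2 → [3,5]=2  [4,5]=1
  size 3 → [3,4,5]=3
  size 4 → [2,3,4,5]=3
  first=0(a) contributes 3

3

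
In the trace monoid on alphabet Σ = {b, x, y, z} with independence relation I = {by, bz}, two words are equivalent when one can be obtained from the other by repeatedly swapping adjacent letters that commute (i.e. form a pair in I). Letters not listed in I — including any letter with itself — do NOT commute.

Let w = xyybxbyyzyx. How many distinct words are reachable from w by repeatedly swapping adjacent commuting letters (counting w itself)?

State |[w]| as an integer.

0(x) covers ∅
1(y) covers 0:x
2(y) covers 1:y
3(b) covers 0:x
4(x) covers 2:y, 3:b
5(b) covers 4:x
6(y) covers 4:x
7(y) covers 6:y
8(z) covers 7:y
9(y) covers 8:z
10(x) covers 5:b, 9:y
floor of heap: 0:x
completions by unplaced set U, small U first (add the entries for U minus each lowest piece of U):
  |U|=1: {10}:1
  |U|=2: {5,10}:1  {9,10}:1
  |U|=3: {5,9,10}:2  {8,9,10}:1
  |U|=4: {5,8,9,10}:3  {7,8,9,10}:1
  |U|=5: {5,7,8,9,10}:4  {6,7,8,9,10}:1
  |U|=6: {5,6,7,8,9,10}:5
  |U|=7: {4,5,6,7,8,9,10}:5
  |U|=8: {2,4,5,6,7,8,9,10}:5  {3,4,5,6,7,8,9,10}:5
  |U|=9: {1,2,4,5,6,7,8,9,10}:5  {2,3,4,5,6,7,8,9,10}:10
  start at 0(x): 15

15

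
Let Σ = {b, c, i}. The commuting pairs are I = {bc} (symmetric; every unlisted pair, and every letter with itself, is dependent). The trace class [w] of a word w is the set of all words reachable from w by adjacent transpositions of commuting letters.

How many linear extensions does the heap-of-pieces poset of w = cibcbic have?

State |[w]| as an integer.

#0=c has no predecessor
#1=i depends on [0:c]
#2=b depends on [1:i]
#3=c depends on [1:i]
#4=b depends on [2:b]
#5=i depends on [3:c, 4:b]
#6=c depends on [5:i]
sources: [0:c]
N(rest) = Σ N(rest − s) over sources s of rest; N(one piece) = 1:
  size 1 → [6]=1
  size 2 → [5,6]=1
  size 3 → [3,5,6]=1  [4,5,6]=1
  size 4 → [2,4,5,6]=1  [3,4,5,6]=2
  size 5 → [2,3,4,5,6]=3
  first=0(c) contributes 3

3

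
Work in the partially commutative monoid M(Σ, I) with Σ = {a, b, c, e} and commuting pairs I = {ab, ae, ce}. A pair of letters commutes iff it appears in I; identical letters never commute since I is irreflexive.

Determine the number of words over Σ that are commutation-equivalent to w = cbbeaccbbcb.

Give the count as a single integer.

0(c) covers ∅
1(b) covers 0:c
2(b) covers 1:b
3(e) covers 2:b
4(a) covers 0:c
5(c) covers 2:b, 4:a
6(c) covers 5:c
7(b) covers 3:e, 6:c
8(b) covers 7:b
9(c) covers 8:b
10(b) covers 9:c
floor of heap: 0:c
completions by unplaced set U, small U first (add the entries for U minus each lowest piece of U):
  |U|=1: {10}:1
  |U|=2: {9,10}:1
  |U|=3: {8,9,10}:1
  |U|=4: {7,8,9,10}:1
  |U|=5: {3,7,8,9,10}:1  {6,7,8,9,10}:1
  |U|=6: {3,6,7,8,9,10}:2  {5,6,7,8,9,10}:1
  |U|=7: {3,5,6,7,8,9,10}:3  {4,5,6,7,8,9,10}:1
  |U|=8: {2,3,5,6,7,8,9,10}:3  {3,4,5,6,7,8,9,10}:4
  |U|=9: {1,2,3,5,6,7,8,9,10}:3  {2,3,4,5,6,7,8,9,10}:7
  start at 0(c): 10

10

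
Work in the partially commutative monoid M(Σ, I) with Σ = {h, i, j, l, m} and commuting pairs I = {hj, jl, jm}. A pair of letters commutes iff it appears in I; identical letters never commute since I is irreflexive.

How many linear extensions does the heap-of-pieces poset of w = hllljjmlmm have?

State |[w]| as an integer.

45

piece 0:h — minimal
piece 1:l rests on {0:h}
piece 2:l rests on {1:l}
piece 3:l rests on {2:l}
piece 4:j — minimal
piece 5:j rests on {4:j}
piece 6:m rests on {3:l}
piece 7:l rests on {6:m}
piece 8:m rests on {7:l}
piece 9:m rests on {8:m}
minimal pieces: {0:h, 4:j}
ways to finish when only these pieces remain (= sum over removing one remaining piece with nothing left below it):
  1 left: {5}→1  {9}→1
  2 left: {4,5}→1  {5,9}→2  {8,9}→1
  3 left: {4,5,9}→3  {5,8,9}→3  {7,8,9}→1
  4 left: {4,5,8,9}→6  {5,7,8,9}→4  {6,7,8,9}→1
  5 left: {3,6,7,8,9}→1  {4,5,7,8,9}→10  {5,6,7,8,9}→5
  6 left: {2,3,6,7,8,9}→1  {3,5,6,7,8,9}→6  {4,5,6,7,8,9}→15
  7 left: {1,2,3,6,7,8,9}→1  {2,3,5,6,7,8,9}→7  {3,4,5,6,7,8,9}→21
  8 left: {0,1,2,3,6,7,8,9}→1  {1,2,3,5,6,7,8,9}→8  {2,3,4,5,6,7,8,9}→28
  placing 0:h first → 36 extensions
  placing 4:j first → 9 extensions
total linear extensions = 45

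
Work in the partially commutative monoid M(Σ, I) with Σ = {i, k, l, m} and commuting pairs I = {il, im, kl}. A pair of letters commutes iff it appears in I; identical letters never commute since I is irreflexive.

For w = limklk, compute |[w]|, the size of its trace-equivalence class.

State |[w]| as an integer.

#0=l has no predecessor
#1=i has no predecessor
#2=m depends on [0:l]
#3=k depends on [1:i, 2:m]
#4=l depends on [2:m]
#5=k depends on [3:k]
sources: [0:l, 1:i]
N(rest) = Σ N(rest − s) over sources s of rest; N(one piece) = 1:
  size 1 → [4]=1  [5]=1
  size 2 → [3,5]=1  [4,5]=2
  size 3 → [1,3,5]=1  [3,4,5]=3
  size 4 → [1,3,4,5]=4  [2,3,4,5]=3
  first=0(l) contributes 7
  first=1(i) contributes 3
|[w]| = 10

10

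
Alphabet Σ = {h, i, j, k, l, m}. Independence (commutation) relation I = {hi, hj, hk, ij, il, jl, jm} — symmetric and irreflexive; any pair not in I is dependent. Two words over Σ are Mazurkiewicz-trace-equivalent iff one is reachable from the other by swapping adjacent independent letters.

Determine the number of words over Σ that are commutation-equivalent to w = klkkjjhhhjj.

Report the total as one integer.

84

drop 0:k onto floor
drop 1:l onto {0:k}
drop 2:k onto {1:l}
drop 3:k onto {2:k}
drop 4:j onto {3:k}
drop 5:j onto {4:j}
drop 6:h onto {1:l}
drop 7:h onto {6:h}
drop 8:h onto {7:h}
drop 9:j onto {5:j}
drop 10:j onto {9:j}
ground layer = {0:k}
drop-orders for the pieces not yet dropped (sum over which currently-grounded one goes next):
  1 to go: {8} 1  {10} 1
  2 to go: {7,8} 1  {8,10} 2  {9,10} 1
  3 to go: {5,9,10} 1  {6,7,8} 1  {7,8,10} 3  {8,9,10} 3
  4 to go: {4,5,9,10} 1  {5,8,9,10} 4  {6,7,8,10} 4  {7,8,9,10} 6
  5 to go: {3,4,5,9,10} 1  {4,5,8,9,10} 5  {5,7,8,9,10} 10  {6,7,8,9,10} 10
  6 to go: {2,3,4,5,9,10} 1  {3,4,5,8,9,10} 6  {4,5,7,8,9,10} 15  {5,6,7,8,9,10} 20
  7 to go: {2,3,4,5,8,9,10} 7  {3,4,5,7,8,9,10} 21  {4,5,6,7,8,9,10} 35
  8 to go: {2,3,4,5,7,8,9,10} 28  {3,4,5,6,7,8,9,10} 56
  9 to go: {2,3,4,5,6,7,8,9,10} 84
  if 0:k drops first: 84 orders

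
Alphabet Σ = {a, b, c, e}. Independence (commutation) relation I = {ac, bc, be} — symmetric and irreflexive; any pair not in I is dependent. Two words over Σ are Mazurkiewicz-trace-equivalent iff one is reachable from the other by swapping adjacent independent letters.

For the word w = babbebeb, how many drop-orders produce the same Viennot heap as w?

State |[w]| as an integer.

drop 0:b onto floor
drop 1:a onto {0:b}
drop 2:b onto {1:a}
drop 3:b onto {2:b}
drop 4:e onto {1:a}
drop 5:b onto {3:b}
drop 6:e onto {4:e}
drop 7:b onto {5:b}
ground layer = {0:b}
drop-orders for the pieces not yet dropped (sum over which currently-grounded one goes next):
  1 to go: {6} 1  {7} 1
  2 to go: {4,6} 1  {5,7} 1  {6,7} 2
  3 to go: {3,5,7} 1  {4,6,7} 3  {5,6,7} 3
  4 to go: {2,3,5,7} 1  {3,5,6,7} 4  {4,5,6,7} 6
  5 to go: {2,3,5,6,7} 5  {3,4,5,6,7} 10
  6 to go: {2,3,4,5,6,7} 15
  if 0:b drops first: 15 orders

15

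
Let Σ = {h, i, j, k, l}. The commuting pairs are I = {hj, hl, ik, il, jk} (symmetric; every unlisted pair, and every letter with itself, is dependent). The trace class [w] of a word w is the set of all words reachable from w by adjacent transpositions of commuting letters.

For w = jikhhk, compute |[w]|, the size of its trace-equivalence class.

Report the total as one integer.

3

0(j) covers ∅
1(i) covers 0:j
2(k) covers ∅
3(h) covers 1:i, 2:k
4(h) covers 3:h
5(k) covers 4:h
floor of heap: 0:j, 2:k
completions by unplaced set U, small U first (add the entries for U minus each lowest piece of U):
  |U|=1: {5}:1
  |U|=2: {4,5}:1
  |U|=3: {3,4,5}:1
  |U|=4: {1,3,4,5}:1  {2,3,4,5}:1
  start at 0(j): 2
  start at 2(k): 1
sum over floor = 3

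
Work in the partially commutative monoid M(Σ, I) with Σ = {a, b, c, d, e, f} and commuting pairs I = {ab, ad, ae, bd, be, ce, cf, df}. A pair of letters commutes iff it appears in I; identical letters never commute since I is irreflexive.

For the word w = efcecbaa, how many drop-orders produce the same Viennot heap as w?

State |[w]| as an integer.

drop 0:e onto floor
drop 1:f onto {0:e}
drop 2:c onto floor
drop 3:e onto {1:f}
drop 4:c onto {2:c}
drop 5:b onto {1:f, 4:c}
drop 6:a onto {1:f, 4:c}
drop 7:a onto {6:a}
ground layer = {0:e, 2:c}
drop-orders for the pieces not yet dropped (sum over which currently-grounded one goes next):
  1 to go: {3} 1  {5} 1  {7} 1
  2 to go: {3,5} 2  {3,7} 2  {5,7} 2  {6,7} 1
  3 to go: {3,5,7} 6  {3,6,7} 3  {5,6,7} 3
  4 to go: {3,5,6,7} 12  {4,5,6,7} 3
  5 to go: {1,3,5,6,7} 12  {2,4,5,6,7} 3  {3,4,5,6,7} 15
  6 to go: {0,1,3,5,6,7} 12  {1,3,4,5,6,7} 27  {2,3,4,5,6,7} 18
  if 0:e drops first: 45 orders
  if 2:c drops first: 39 orders
heap linearizations: 84

84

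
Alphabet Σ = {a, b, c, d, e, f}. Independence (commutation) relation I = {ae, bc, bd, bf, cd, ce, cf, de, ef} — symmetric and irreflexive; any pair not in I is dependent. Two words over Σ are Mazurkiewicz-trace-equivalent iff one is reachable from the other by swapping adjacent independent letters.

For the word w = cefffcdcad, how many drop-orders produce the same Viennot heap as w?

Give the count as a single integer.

350

0(c) covers ∅
1(e) covers ∅
2(f) covers ∅
3(f) covers 2:f
4(f) covers 3:f
5(c) covers 0:c
6(d) covers 4:f
7(c) covers 5:c
8(a) covers 6:d, 7:c
9(d) covers 8:a
floor of heap: 0:c, 1:e, 2:f
completions by unplaced set U, small U first (add the entries for U minus each lowest piece of U):
  |U|=1: {1}:1  {9}:1
  |U|=2: {1,9}:2  {8,9}:1
  |U|=3: {1,8,9}:3  {6,8,9}:1  {7,8,9}:1
  |U|=4: {1,6,8,9}:4  {1,7,8,9}:4  {4,6,8,9}:1  {5,7,8,9}:1  {6,7,8,9}:2
  |U|=5: {0,5,7,8,9}:1  {1,4,6,8,9}:5  {1,5,7,8,9}:5  {1,6,7,8,9}:10  {3,4,6,8,9}:1  {4,6,7,8,9}:3  {5,6,7,8,9}:3
  |U|=6: {0,1,5,7,8,9}:6  {0,5,6,7,8,9}:4  {1,3,4,6,8,9}:6  {1,4,6,7,8,9}:18  {1,5,6,7,8,9}:18  {2,3,4,6,8,9}:1  {3,4,6,7,8,9}:4  {4,5,6,7,8,9}:6
  |U|=7: {0,1,5,6,7,8,9}:28  {0,4,5,6,7,8,9}:10  {1,2,3,4,6,8,9}:7  {1,3,4,6,7,8,9}:28  {1,4,5,6,7,8,9}:42  {2,3,4,6,7,8,9}:5  {3,4,5,6,7,8,9}:10
  |U|=8: {0,1,4,5,6,7,8,9}:80  {0,3,4,5,6,7,8,9}:20  {1,2,3,4,6,7,8,9}:40  {1,3,4,5,6,7,8,9}:80  {2,3,4,5,6,7,8,9}:15
  start at 0(c): 135
  start at 1(e): 35
  start at 2(f): 180
sum over floor = 350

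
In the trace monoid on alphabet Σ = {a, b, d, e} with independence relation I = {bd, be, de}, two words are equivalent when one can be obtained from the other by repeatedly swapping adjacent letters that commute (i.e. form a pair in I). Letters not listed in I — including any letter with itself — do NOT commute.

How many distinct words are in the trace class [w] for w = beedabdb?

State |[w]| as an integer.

36

0(b) covers ∅
1(e) covers ∅
2(e) covers 1:e
3(d) covers ∅
4(a) covers 0:b, 2:e, 3:d
5(b) covers 4:a
6(d) covers 4:a
7(b) covers 5:b
floor of heap: 0:b, 1:e, 3:d
completions by unplaced set U, small U first (add the entries for U minus each lowest piece of U):
  |U|=1: {6}:1  {7}:1
  |U|=2: {5,7}:1  {6,7}:2
  |U|=3: {5,6,7}:3
  |U|=4: {4,5,6,7}:3
  |U|=5: {0,4,5,6,7}:3  {2,4,5,6,7}:3  {3,4,5,6,7}:3
  |U|=6: {0,2,4,5,6,7}:6  {0,3,4,5,6,7}:6  {1,2,4,5,6,7}:3  {2,3,4,5,6,7}:6
  start at 0(b): 9
  start at 1(e): 18
  start at 3(d): 9
sum over floor = 36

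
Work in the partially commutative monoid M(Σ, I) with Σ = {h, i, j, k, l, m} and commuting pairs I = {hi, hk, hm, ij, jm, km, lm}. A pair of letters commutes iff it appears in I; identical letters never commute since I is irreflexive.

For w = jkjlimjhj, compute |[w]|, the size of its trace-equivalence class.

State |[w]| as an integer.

piece 0:j — minimal
piece 1:k rests on {0:j}
piece 2:j rests on {1:k}
piece 3:l rests on {2:j}
piece 4:i rests on {3:l}
piece 5:m rests on {4:i}
piece 6:j rests on {3:l}
piece 7:h rests on {6:j}
piece 8:j rests on {7:h}
minimal pieces: {0:j}
ways to finish when only these pieces remain (= sum over removing one remaining piece with nothing left below it):
  1 left: {5}→1  {8}→1
  2 left: {4,5}→1  {5,8}→2  {7,8}→1
  3 left: {4,5,8}→3  {5,7,8}→3  {6,7,8}→1
  4 left: {4,5,7,8}→6  {5,6,7,8}→4
  5 left: {4,5,6,7,8}→10
  6 left: {3,4,5,6,7,8}→10
  7 left: {2,3,4,5,6,7,8}→10
  placing 0:j first → 10 extensions

10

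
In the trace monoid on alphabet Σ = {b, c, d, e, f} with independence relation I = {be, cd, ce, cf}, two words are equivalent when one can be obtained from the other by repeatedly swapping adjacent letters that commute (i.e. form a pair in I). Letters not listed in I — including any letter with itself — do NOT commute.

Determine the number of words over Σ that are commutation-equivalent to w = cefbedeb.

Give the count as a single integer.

14

piece 0:c — minimal
piece 1:e — minimal
piece 2:f rests on {1:e}
piece 3:b rests on {0:c, 2:f}
piece 4:e rests on {2:f}
piece 5:d rests on {3:b, 4:e}
piece 6:e rests on {5:d}
piece 7:b rests on {5:d}
minimal pieces: {0:c, 1:e}
ways to finish when only these pieces remain (= sum over removing one remaining piece with nothing left below it):
  1 left: {6}→1  {7}→1
  2 left: {6,7}→2
  3 left: {5,6,7}→2
  4 left: {3,5,6,7}→2  {4,5,6,7}→2
  5 left: {0,3,5,6,7}→2  {3,4,5,6,7}→4
  6 left: {0,3,4,5,6,7}→6  {2,3,4,5,6,7}→4
  placing 0:c first → 4 extensions
  placing 1:e first → 10 extensions
total linear extensions = 14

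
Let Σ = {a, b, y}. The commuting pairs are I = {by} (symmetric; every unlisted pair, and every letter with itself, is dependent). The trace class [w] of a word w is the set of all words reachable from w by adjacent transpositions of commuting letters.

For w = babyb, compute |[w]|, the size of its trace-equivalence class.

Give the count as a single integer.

#0=b has no predecessor
#1=a depends on [0:b]
#2=b depends on [1:a]
#3=y depends on [1:a]
#4=b depends on [2:b]
sources: [0:b]
N(rest) = Σ N(rest − s) over sources s of rest; N(one piece) = 1:
  size 1 → [3]=1  [4]=1
  size 2 → [2,4]=1  [3,4]=2
  size 3 → [2,3,4]=3
  first=0(b) contributes 3

3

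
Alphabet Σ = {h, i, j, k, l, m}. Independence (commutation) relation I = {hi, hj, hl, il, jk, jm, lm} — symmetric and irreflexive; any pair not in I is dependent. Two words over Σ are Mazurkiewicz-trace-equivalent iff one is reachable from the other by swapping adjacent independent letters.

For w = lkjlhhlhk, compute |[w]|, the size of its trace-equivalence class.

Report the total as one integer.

#0=l has no predecessor
#1=k depends on [0:l]
#2=j depends on [0:l]
#3=l depends on [1:k, 2:j]
#4=h depends on [1:k]
#5=h depends on [4:h]
#6=l depends on [3:l]
#7=h depends on [5:h]
#8=k depends on [6:l, 7:h]
sources: [0:l]
N(rest) = Σ N(rest − s) over sources s of rest; N(one piece) = 1:
  size 1 → [8]=1
  size 2 → [6,8]=1  [7,8]=1
  size 3 → [3,6,8]=1  [5,7,8]=1  [6,7,8]=2
  size 4 → [2,3,6,8]=1  [3,6,7,8]=3  [4,5,7,8]=1  [5,6,7,8]=3
  size 5 → [2,3,6,7,8]=4  [3,5,6,7,8]=6  [4,5,6,7,8]=4
  size 6 → [2,3,5,6,7,8]=10  [3,4,5,6,7,8]=10
  size 7 → [1,3,4,5,6,7,8]=10  [2,3,4,5,6,7,8]=20
  first=0(l) contributes 30

30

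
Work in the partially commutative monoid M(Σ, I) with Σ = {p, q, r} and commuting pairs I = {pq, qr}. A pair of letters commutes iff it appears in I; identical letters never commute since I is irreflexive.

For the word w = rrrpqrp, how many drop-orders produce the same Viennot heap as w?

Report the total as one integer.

drop 0:r onto floor
drop 1:r onto {0:r}
drop 2:r onto {1:r}
drop 3:p onto {2:r}
drop 4:q onto floor
drop 5:r onto {3:p}
drop 6:p onto {5:r}
ground layer = {0:r, 4:q}
drop-orders for the pieces not yet dropped (sum over which currently-grounded one goes next):
  1 to go: {4} 1  {6} 1
  2 to go: {4,6} 2  {5,6} 1
  3 to go: {3,5,6} 1  {4,5,6} 3
  4 to go: {2,3,5,6} 1  {3,4,5,6} 4
  5 to go: {1,2,3,5,6} 1  {2,3,4,5,6} 5
  if 0:r drops first: 6 orders
  if 4:q drops first: 1 orders
heap linearizations: 7

7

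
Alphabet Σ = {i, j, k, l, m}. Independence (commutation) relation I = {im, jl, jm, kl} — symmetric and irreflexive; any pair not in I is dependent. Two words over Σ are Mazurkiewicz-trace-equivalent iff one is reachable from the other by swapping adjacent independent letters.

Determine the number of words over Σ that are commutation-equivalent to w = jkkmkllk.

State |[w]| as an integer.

6

drop 0:j onto floor
drop 1:k onto {0:j}
drop 2:k onto {1:k}
drop 3:m onto {2:k}
drop 4:k onto {3:m}
drop 5:l onto {3:m}
drop 6:l onto {5:l}
drop 7:k onto {4:k}
ground layer = {0:j}
drop-orders for the pieces not yet dropped (sum over which currently-grounded one goes next):
  1 to go: {6} 1  {7} 1
  2 to go: {4,7} 1  {5,6} 1  {6,7} 2
  3 to go: {4,6,7} 3  {5,6,7} 3
  4 to go: {4,5,6,7} 6
  5 to go: {3,4,5,6,7} 6
  6 to go: {2,3,4,5,6,7} 6
  if 0:j drops first: 6 orders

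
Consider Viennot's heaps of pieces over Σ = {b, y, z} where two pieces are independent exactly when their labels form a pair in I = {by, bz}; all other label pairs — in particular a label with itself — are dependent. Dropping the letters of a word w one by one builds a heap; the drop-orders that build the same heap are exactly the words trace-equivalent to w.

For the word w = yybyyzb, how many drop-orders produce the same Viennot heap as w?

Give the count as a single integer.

drop 0:y onto floor
drop 1:y onto {0:y}
drop 2:b onto floor
drop 3:y onto {1:y}
drop 4:y onto {3:y}
drop 5:z onto {4:y}
drop 6:b onto {2:b}
ground layer = {0:y, 2:b}
drop-orders for the pieces not yet dropped (sum over which currently-grounded one goes next):
  1 to go: {5} 1  {6} 1
  2 to go: {2,6} 1  {4,5} 1  {5,6} 2
  3 to go: {2,5,6} 3  {3,4,5} 1  {4,5,6} 3
  4 to go: {1,3,4,5} 1  {2,4,5,6} 6  {3,4,5,6} 4
  5 to go: {0,1,3,4,5} 1  {1,3,4,5,6} 5  {2,3,4,5,6} 10
  if 0:y drops first: 15 orders
  if 2:b drops first: 6 orders
heap linearizations: 21

21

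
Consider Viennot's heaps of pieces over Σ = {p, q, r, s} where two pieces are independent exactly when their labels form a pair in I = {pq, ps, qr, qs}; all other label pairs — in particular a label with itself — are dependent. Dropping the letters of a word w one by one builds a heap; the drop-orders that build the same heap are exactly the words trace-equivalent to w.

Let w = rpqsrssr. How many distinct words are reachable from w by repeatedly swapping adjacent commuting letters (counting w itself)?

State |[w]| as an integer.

0(r) covers ∅
1(p) covers 0:r
2(q) covers ∅
3(s) covers 0:r
4(r) covers 1:p, 3:s
5(s) covers 4:r
6(s) covers 5:s
7(r) covers 6:s
floor of heap: 0:r, 2:q
completions by unplaced set U, small U first (add the entries for U minus each lowest piece of U):
  |U|=1: {2}:1  {7}:1
  |U|=2: {2,7}:2  {6,7}:1
  |U|=3: {2,6,7}:3  {5,6,7}:1
  |U|=4: {2,5,6,7}:4  {4,5,6,7}:1
  |U|=5: {1,4,5,6,7}:1  {2,4,5,6,7}:5  {3,4,5,6,7}:1
  |U|=6: {1,2,4,5,6,7}:6  {1,3,4,5,6,7}:2  {2,3,4,5,6,7}:6
  start at 0(r): 14
  start at 2(q): 2
sum over floor = 16

16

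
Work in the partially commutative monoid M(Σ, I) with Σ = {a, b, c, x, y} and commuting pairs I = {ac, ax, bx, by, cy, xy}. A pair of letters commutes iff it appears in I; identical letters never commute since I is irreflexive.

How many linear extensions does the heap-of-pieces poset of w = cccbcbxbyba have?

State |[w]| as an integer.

49

0(c) covers ∅
1(c) covers 0:c
2(c) covers 1:c
3(b) covers 2:c
4(c) covers 3:b
5(b) covers 4:c
6(x) covers 4:c
7(b) covers 5:b
8(y) covers ∅
9(b) covers 7:b
10(a) covers 8:y, 9:b
floor of heap: 0:c, 8:y
completions by unplaced set U, small U first (add the entries for U minus each lowest piece of U):
  |U|=1: {6}:1  {10}:1
  |U|=2: {6,10}:2  {8,10}:1  {9,10}:1
  |U|=3: {6,8,10}:3  {6,9,10}:3  {7,9,10}:1  {8,9,10}:2
  |U|=4: {5,7,9,10}:1  {6,7,9,10}:4  {6,8,9,10}:8  {7,8,9,10}:3
  |U|=5: {5,6,7,9,10}:5  {5,7,8,9,10}:4  {6,7,8,9,10}:15
  |U|=6: {4,5,6,7,9,10}:5  {5,6,7,8,9,10}:24
  |U|=7: {3,4,5,6,7,9,10}:5  {4,5,6,7,8,9,10}:29
  |U|=8: {2,3,4,5,6,7,9,10}:5  {3,4,5,6,7,8,9,10}:34
  |U|=9: {1,2,3,4,5,6,7,9,10}:5  {2,3,4,5,6,7,8,9,10}:39
  start at 0(c): 44
  start at 8(y): 5
sum over floor = 49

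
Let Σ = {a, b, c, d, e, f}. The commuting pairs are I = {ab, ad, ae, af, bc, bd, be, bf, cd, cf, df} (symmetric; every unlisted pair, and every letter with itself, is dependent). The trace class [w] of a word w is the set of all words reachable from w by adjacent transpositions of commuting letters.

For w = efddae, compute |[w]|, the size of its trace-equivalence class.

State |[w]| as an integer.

0(e) covers ∅
1(f) covers 0:e
2(d) covers 0:e
3(d) covers 2:d
4(a) covers ∅
5(e) covers 1:f, 3:d
floor of heap: 0:e, 4:a
completions by unplaced set U, small U first (add the entries for U minus each lowest piece of U):
  |U|=1: {4}:1  {5}:1
  |U|=2: {1,5}:1  {3,5}:1  {4,5}:2
  |U|=3: {1,3,5}:2  {1,4,5}:3  {2,3,5}:1  {3,4,5}:3
  |U|=4: {1,2,3,5}:3  {1,3,4,5}:8  {2,3,4,5}:4
  start at 0(e): 15
  start at 4(a): 3
sum over floor = 18

18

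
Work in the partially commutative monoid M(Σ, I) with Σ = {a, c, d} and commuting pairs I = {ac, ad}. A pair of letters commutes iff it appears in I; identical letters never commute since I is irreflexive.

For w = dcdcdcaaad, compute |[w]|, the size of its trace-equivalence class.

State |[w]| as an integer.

120

drop 0:d onto floor
drop 1:c onto {0:d}
drop 2:d onto {1:c}
drop 3:c onto {2:d}
drop 4:d onto {3:c}
drop 5:c onto {4:d}
drop 6:a onto floor
drop 7:a onto {6:a}
drop 8:a onto {7:a}
drop 9:d onto {5:c}
ground layer = {0:d, 6:a}
drop-orders for the pieces not yet dropped (sum over which currently-grounded one goes next):
  1 to go: {8} 1  {9} 1
  2 to go: {5,9} 1  {7,8} 1  {8,9} 2
  3 to go: {4,5,9} 1  {5,8,9} 3  {6,7,8} 1  {7,8,9} 3
  4 to go: {3,4,5,9} 1  {4,5,8,9} 4  {5,7,8,9} 6  {6,7,8,9} 4
  5 to go: {2,3,4,5,9} 1  {3,4,5,8,9} 5  {4,5,7,8,9} 10  {5,6,7,8,9} 10
  6 to go: {1,2,3,4,5,9} 1  {2,3,4,5,8,9} 6  {3,4,5,7,8,9} 15  {4,5,6,7,8,9} 20
  7 to go: {0,1,2,3,4,5,9} 1  {1,2,3,4,5,8,9} 7  {2,3,4,5,7,8,9} 21  {3,4,5,6,7,8,9} 35
  8 to go: {0,1,2,3,4,5,8,9} 8  {1,2,3,4,5,7,8,9} 28  {2,3,4,5,6,7,8,9} 56
  if 0:d drops first: 84 orders
  if 6:a drops first: 36 orders
heap linearizations: 120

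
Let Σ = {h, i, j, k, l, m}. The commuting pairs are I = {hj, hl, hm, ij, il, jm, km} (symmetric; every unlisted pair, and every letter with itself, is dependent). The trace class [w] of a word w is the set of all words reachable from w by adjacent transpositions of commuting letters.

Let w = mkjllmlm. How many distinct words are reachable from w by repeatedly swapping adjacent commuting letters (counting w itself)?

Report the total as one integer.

0(m) covers ∅
1(k) covers ∅
2(j) covers 1:k
3(l) covers 0:m, 2:j
4(l) covers 3:l
5(m) covers 4:l
6(l) covers 5:m
7(m) covers 6:l
floor of heap: 0:m, 1:k
completions by unplaced set U, small U first (add the entries for U minus each lowest piece of U):
  |U|=1: {7}:1
  |U|=2: {6,7}:1
  |U|=3: {5,6,7}:1
  |U|=4: {4,5,6,7}:1
  |U|=5: {3,4,5,6,7}:1
  |U|=6: {0,3,4,5,6,7}:1  {2,3,4,5,6,7}:1
  start at 0(m): 1
  start at 1(k): 2
sum over floor = 3

3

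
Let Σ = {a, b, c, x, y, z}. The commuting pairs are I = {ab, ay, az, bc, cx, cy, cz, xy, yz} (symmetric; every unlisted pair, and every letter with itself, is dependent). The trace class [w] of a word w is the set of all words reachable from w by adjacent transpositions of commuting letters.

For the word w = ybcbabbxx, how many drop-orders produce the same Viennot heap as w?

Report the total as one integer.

piece 0:y — minimal
piece 1:b rests on {0:y}
piece 2:c — minimal
piece 3:b rests on {1:b}
piece 4:a rests on {2:c}
piece 5:b rests on {3:b}
piece 6:b rests on {5:b}
piece 7:x rests on {4:a, 6:b}
piece 8:x rests on {7:x}
minimal pieces: {0:y, 2:c}
ways to finish when only these pieces remain (= sum over removing one remaining piece with nothing left below it):
  1 left: {8}→1
  2 left: {7,8}→1
  3 left: {4,7,8}→1  {6,7,8}→1
  4 left: {2,4,7,8}→1  {4,6,7,8}→2  {5,6,7,8}→1
  5 left: {2,4,6,7,8}→3  {3,5,6,7,8}→1  {4,5,6,7,8}→3
  6 left: {1,3,5,6,7,8}→1  {2,4,5,6,7,8}→6  {3,4,5,6,7,8}→4
  7 left: {0,1,3,5,6,7,8}→1  {1,3,4,5,6,7,8}→5  {2,3,4,5,6,7,8}→10
  placing 0:y first → 15 extensions
  placing 2:c first → 6 extensions
total linear extensions = 21

21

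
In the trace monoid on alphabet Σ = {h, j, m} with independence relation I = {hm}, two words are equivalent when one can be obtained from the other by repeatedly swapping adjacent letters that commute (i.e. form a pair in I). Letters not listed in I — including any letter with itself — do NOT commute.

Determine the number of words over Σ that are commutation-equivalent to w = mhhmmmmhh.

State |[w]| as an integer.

0(m) covers ∅
1(h) covers ∅
2(h) covers 1:h
3(m) covers 0:m
4(m) covers 3:m
5(m) covers 4:m
6(m) covers 5:m
7(h) covers 2:h
8(h) covers 7:h
floor of heap: 0:m, 1:h
completions by unplaced set U, small U first (add the entries for U minus each lowest piece of U):
  |U|=1: {6}:1  {8}:1
  |U|=2: {5,6}:1  {6,8}:2  {7,8}:1
  |U|=3: {2,7,8}:1  {4,5,6}:1  {5,6,8}:3  {6,7,8}:3
  |U|=4: {1,2,7,8}:1  {2,6,7,8}:4  {3,4,5,6}:1  {4,5,6,8}:4  {5,6,7,8}:6
  |U|=5: {0,3,4,5,6}:1  {1,2,6,7,8}:5  {2,5,6,7,8}:10  {3,4,5,6,8}:5  {4,5,6,7,8}:10
  |U|=6: {0,3,4,5,6,8}:6  {1,2,5,6,7,8}:15  {2,4,5,6,7,8}:20  {3,4,5,6,7,8}:15
  |U|=7: {0,3,4,5,6,7,8}:21  {1,2,4,5,6,7,8}:35  {2,3,4,5,6,7,8}:35
  start at 0(m): 70
  start at 1(h): 56
sum over floor = 126

126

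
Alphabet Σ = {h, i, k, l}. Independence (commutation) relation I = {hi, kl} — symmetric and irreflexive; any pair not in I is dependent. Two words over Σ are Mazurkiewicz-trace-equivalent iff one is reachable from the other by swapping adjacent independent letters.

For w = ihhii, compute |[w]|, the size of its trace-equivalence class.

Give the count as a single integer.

piece 0:i — minimal
piece 1:h — minimal
piece 2:h rests on {1:h}
piece 3:i rests on {0:i}
piece 4:i rests on {3:i}
minimal pieces: {0:i, 1:h}
ways to finish when only these pieces remain (= sum over removing one remaining piece with nothing left below it):
  1 left: {2}→1  {4}→1
  2 left: {1,2}→1  {2,4}→2  {3,4}→1
  3 left: {0,3,4}→1  {1,2,4}→3  {2,3,4}→3
  placing 0:i first → 6 extensions
  placing 1:h first → 4 extensions
total linear extensions = 10

10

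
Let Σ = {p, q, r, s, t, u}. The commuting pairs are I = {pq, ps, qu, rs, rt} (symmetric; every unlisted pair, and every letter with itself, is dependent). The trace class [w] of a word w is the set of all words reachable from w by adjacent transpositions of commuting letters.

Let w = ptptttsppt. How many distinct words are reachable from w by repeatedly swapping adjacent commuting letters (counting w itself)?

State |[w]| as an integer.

0(p) covers ∅
1(t) covers 0:p
2(p) covers 1:t
3(t) covers 2:p
4(t) covers 3:t
5(t) covers 4:t
6(s) covers 5:t
7(p) covers 5:t
8(p) covers 7:p
9(t) covers 6:s, 8:p
floor of heap: 0:p
completions by unplaced set U, small U first (add the entries for U minus each lowest piece of U):
  |U|=1: {9}:1
  |U|=2: {6,9}:1  {8,9}:1
  |U|=3: {6,8,9}:2  {7,8,9}:1
  |U|=4: {6,7,8,9}:3
  |U|=5: {5,6,7,8,9}:3
  |U|=6: {4,5,6,7,8,9}:3
  |U|=7: {3,4,5,6,7,8,9}:3
  |U|=8: {2,3,4,5,6,7,8,9}:3
  start at 0(p): 3

3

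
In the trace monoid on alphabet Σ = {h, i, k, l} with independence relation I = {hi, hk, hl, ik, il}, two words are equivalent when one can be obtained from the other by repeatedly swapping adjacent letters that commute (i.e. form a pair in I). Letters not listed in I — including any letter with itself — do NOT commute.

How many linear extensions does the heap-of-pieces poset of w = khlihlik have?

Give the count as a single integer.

420

drop 0:k onto floor
drop 1:h onto floor
drop 2:l onto {0:k}
drop 3:i onto floor
drop 4:h onto {1:h}
drop 5:l onto {2:l}
drop 6:i onto {3:i}
drop 7:k onto {5:l}
ground layer = {0:k, 1:h, 3:i}
drop-orders for the pieces not yet dropped (sum over which currently-grounded one goes next):
  1 to go: {4} 1  {6} 1  {7} 1
  2 to go: {1,4} 1  {3,6} 1  {4,6} 2  {4,7} 2  {5,7} 1  {6,7} 2
  3 to go: {1,4,6} 3  {1,4,7} 3  {2,5,7} 1  {3,4,6} 3  {3,6,7} 3  {4,5,7} 3  {4,6,7} 6  {5,6,7} 3
  4 to go: {0,2,5,7} 1  {1,3,4,6} 6  {1,4,5,7} 6  {1,4,6,7} 12  {2,4,5,7} 4  {2,5,6,7} 4  {3,4,6,7} 12  {3,5,6,7} 6  {4,5,6,7} 12
  5 to go: {0,2,4,5,7} 5  {0,2,5,6,7} 5  {1,2,4,5,7} 10  {1,3,4,6,7} 30  {1,4,5,6,7} 30  {2,3,5,6,7} 10  {2,4,5,6,7} 20  {3,4,5,6,7} 30
  6 to go: {0,1,2,4,5,7} 15  {0,2,3,5,6,7} 15  {0,2,4,5,6,7} 30  {1,2,4,5,6,7} 60  {1,3,4,5,6,7} 90  {2,3,4,5,6,7} 60
  if 0:k drops first: 210 orders
  if 1:h drops first: 105 orders
  if 3:i drops first: 105 orders
heap linearizations: 420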